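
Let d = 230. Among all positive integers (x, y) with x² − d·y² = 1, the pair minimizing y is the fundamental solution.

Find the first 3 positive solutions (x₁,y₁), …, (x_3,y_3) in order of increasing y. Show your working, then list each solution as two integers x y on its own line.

91 6
16561 1092
3014011 198738

d=230: √d = [15; 6,30] (ℓ=2, even), read p_1/q_1
step 0: (15, 1)  from 15·(1,0) + (0,1)
step 1: (91, 6)  from 6·(15,1) + (1,0)
(x₁, y₁) = (91, 6);  91² − 230·6² = 1 ✓
(x_2, y_2) = (91·91 + 230·6·6, 91·6 + 6·91) = (16561, 1092)
(x_3, y_3) = (91·16561 + 230·6·1092, 91·1092 + 6·16561) = (3014011, 198738)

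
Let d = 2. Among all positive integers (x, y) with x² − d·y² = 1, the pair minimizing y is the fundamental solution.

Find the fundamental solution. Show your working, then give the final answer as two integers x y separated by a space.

√2 → a₀=1, period (2); ℓ=1 odd so k=1
i=0: a=1 ⇒ p=1, q=1
i=1: a=2 ⇒ p=3, q=2
(x₁, y₁) = (3, 2);  3² − 2·2² = 1 ✓

3 2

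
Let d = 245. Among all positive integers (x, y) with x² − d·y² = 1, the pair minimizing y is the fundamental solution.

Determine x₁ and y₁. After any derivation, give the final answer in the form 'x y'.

√245 = [15; 1,1,1,7,6,7,1,1,1,30, …], period ℓ=10 (even) → k=9
step 0: (15, 1)  from 15·(1,0) + (0,1)
step 1: (16, 1)  from 1·(15,1) + (1,0)
…
step 4: (360, 23)  from 7·(47,3) + (31,2)
step 5: (2207, 141)  from 6·(360,23) + (47,3)
…
step 7: (18016, 1151)  from 1·(15809,1010) + (2207,141)
step 8: (33825, 2161)  from 1·(18016,1151) + (15809,1010)
step 9: (51841, 3312)  from 1·(33825,2161) + (18016,1151)
→ (51841, 3312).  Check: 51841²=2687489281, 245·3312²=2687489280, difference 1.

51841 3312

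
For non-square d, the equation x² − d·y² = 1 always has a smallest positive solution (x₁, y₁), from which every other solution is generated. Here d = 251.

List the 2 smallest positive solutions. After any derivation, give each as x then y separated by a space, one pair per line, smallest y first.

3674890 231957
27009633024199 1704832919460

d=251: √d = [15; 1,5,2,1,2,…,5,1,30] (ℓ=14, even), read p_13/q_13
step 0: (15, 1)  from 15·(1,0) + (0,1)
…
step 2: (95, 6)  from 5·(16,1) + (15,1)
step 3: (206, 13)  from 2·(95,6) + (16,1)
step 4: (301, 19)  from 1·(206,13) + (95,6)
…
step 7: (29563, 1866)  from 15·(1917,121) + (808,51)
…
step 9: (151649, 9572)  from 2·(61043,3853) + (29563,1866)
step 10: (212692, 13425)  from 1·(151649,9572) + (61043,3853)
…
step 12: (3097857, 195535)  from 5·(577033,36422) + (212692,13425)
step 13: (3674890, 231957)  from 1·(3097857,195535) + (577033,36422)
→ (3674890, 231957).  Check: 3674890²=13504816512100, 251·231957²=13504816512099, difference 1.
n=2: (3674890,231957)∘(3674890,231957) = (3674890·3674890+251·231957·231957, 3674890·231957+231957·3674890) = (27009633024199,1704832919460)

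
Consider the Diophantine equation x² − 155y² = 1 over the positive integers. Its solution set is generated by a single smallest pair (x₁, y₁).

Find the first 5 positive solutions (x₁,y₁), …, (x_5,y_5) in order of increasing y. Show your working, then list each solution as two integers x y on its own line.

249 20
124001 9960
61752249 4960060
30752496001 2470099920
15314681256249 1230104800100

√155 → a₀=12, period (2,4,2,24); ℓ=4 even so k=3
step 0: (12, 1)  from 12·(1,0) + (0,1)
…
step 2: (112, 9)  from 4·(25,2) + (12,1)
step 3: (249, 20)  from 2·(112,9) + (25,2)
(x₁, y₁) = (249, 20);  249² − 155·20² = 1 ✓
n=2: (249,20)∘(249,20) = (249·249+155·20·20, 249·20+20·249) = (124001,9960)
n=3: (124001,9960)∘(249,20) = (249·124001+155·20·9960, 249·9960+20·124001) = (61752249,4960060)
n=4: (61752249,4960060)∘(249,20) = (249·61752249+155·20·4960060, 249·4960060+20·61752249) = (30752496001,2470099920)
n=5: (30752496001,2470099920)∘(249,20) = (249·30752496001+155·20·2470099920, 249·2470099920+20·30752496001) = (15314681256249,1230104800100)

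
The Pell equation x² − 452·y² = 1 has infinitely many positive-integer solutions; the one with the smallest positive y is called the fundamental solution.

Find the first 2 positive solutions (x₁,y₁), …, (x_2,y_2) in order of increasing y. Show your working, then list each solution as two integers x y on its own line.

√452 = [21; 3,1,5,3,10,3,5,1,3,42, …], period ℓ=10 (even) → k=9
a_0=21:  p_0=21·1+0=21,  q_0=21·0+1=1
a_1=3:  p_1=3·21+1=64,  q_1=3·1+0=3
a_2=1:  p_2=1·64+21=85,  q_2=1·3+1=4
a_3=5:  p_3=5·85+64=489,  q_3=5·4+3=23
…
a_6=3:  p_6=3·16009+1552=49579,  q_6=3·753+73=2332
…
a_8=1:  p_8=1·263904+49579=313483,  q_8=1·12413+2332=14745
a_9=3:  p_9=3·313483+263904=1204353,  q_9=3·14745+12413=56648
(x₁, y₁) = (1204353, 56648);  1204353² − 452·56648² = 1 ✓
k=2:  x_2 = 1204353·1204353+452·56648·56648 = 2900932297217,  y_2 = 1204353·56648+56648·1204353 = 136448377488

1204353 56648
2900932297217 136448377488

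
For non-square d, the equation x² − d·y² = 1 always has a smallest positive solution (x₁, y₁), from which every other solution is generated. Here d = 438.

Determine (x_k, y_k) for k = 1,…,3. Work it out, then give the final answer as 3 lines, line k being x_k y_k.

293 14
171697 8204
100614149 4807530

√438 = [20; 1,12,1,40, …], period ℓ=4 (even) → k=3
step 0: (20, 1)  from 20·(1,0) + (0,1)
step 1: (21, 1)  from 1·(20,1) + (1,0)
step 2: (272, 13)  from 12·(21,1) + (20,1)
step 3: (293, 14)  from 1·(272,13) + (21,1)
fundamental: x₁=293, y₁=14  (since 85849 − 438·196 = 1)
k=2:  x_2 = 293·293+438·14·14 = 171697,  y_2 = 293·14+14·293 = 8204
k=3:  x_3 = 293·171697+438·14·8204 = 100614149,  y_3 = 293·8204+14·171697 = 4807530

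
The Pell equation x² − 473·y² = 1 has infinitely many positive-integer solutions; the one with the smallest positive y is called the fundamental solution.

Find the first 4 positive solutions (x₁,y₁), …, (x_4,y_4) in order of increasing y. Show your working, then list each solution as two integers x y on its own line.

√473 → a₀=21, period (1,2,1,42); ℓ=4 even so k=3
i=0: a=21 ⇒ p=21, q=1
…
i=2: a=2 ⇒ p=65, q=3
i=3: a=1 ⇒ p=87, q=4
(x₁, y₁) = (87, 4);  87² − 473·4² = 1 ✓
(87+4√473)^2 = 15137 + 696√473
(87+4√473)^3 = 2633751 + 121100√473
(87+4√473)^4 = 458257537 + 21070704√473

87 4
15137 696
2633751 121100
458257537 21070704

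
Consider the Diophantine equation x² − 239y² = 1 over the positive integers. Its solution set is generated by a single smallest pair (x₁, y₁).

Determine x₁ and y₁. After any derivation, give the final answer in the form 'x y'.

6195120 400729

√239 → a₀=15, period (2,5,1,2,4,15,4,2,1,5,2,30); ℓ=12 even so k=11
k=0  a_k=15  p_k/q_k = 15/1
…
k=2  a_k=5  p_k/q_k = 170/11
k=3  a_k=1  p_k/q_k = 201/13
…
k=9  a_k=1  p_k/q_k = 500258/32359
k=10  a_k=5  p_k/q_k = 2847431/184185
k=11  a_k=2  p_k/q_k = 6195120/400729
→ (6195120, 400729).  Check: 6195120²=38379511814400, 239·400729²=38379511814399, difference 1.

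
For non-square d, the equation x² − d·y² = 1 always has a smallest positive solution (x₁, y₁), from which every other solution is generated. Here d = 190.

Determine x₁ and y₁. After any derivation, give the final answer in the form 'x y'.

√190 → a₀=13, period (1,3,1,1,1,…,3,1,26); ℓ=14 even so k=13
a_0=13:  p_0=13·1+0=13,  q_0=13·0+1=1
a_1=1:  p_1=1·13+1=14,  q_1=1·1+0=1
a_2=3:  p_2=3·14+13=55,  q_2=3·1+1=4
a_3=1:  p_3=1·55+14=69,  q_3=1·4+1=5
a_4=1:  p_4=1·69+55=124,  q_4=1·5+4=9
a_5=1:  p_5=1·124+69=193,  q_5=1·9+5=14
a_6=2:  p_6=2·193+124=510,  q_6=2·14+9=37
a_7=2:  p_7=2·510+193=1213,  q_7=2·37+14=88
a_8=2:  p_8=2·1213+510=2936,  q_8=2·88+37=213
…
a_10=1:  p_10=1·4149+2936=7085,  q_10=1·301+213=514
a_11=1:  p_11=1·7085+4149=11234,  q_11=1·514+301=815
a_12=3:  p_12=3·11234+7085=40787,  q_12=3·815+514=2959
a_13=1:  p_13=1·40787+11234=52021,  q_13=1·2959+815=3774
→ (52021, 3774).  Check: 52021²=2706184441, 190·3774²=2706184440, difference 1.

52021 3774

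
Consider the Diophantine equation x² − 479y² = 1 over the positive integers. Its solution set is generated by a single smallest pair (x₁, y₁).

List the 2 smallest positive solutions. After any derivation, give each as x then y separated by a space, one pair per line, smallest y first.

2989440 136591
17873503027199 816661198080

[21; 1,7,1,3,2,21,2,3,1,7,1,42] for √479; ℓ=12 ⇒ convergent index 11
step 0: (21, 1)  from 21·(1,0) + (0,1)
step 1: (22, 1)  from 1·(21,1) + (1,0)
step 2: (175, 8)  from 7·(22,1) + (21,1)
step 3: (197, 9)  from 1·(175,8) + (22,1)
step 4: (766, 35)  from 3·(197,9) + (175,8)
step 5: (1729, 79)  from 2·(766,35) + (197,9)
step 6: (37075, 1694)  from 21·(1729,79) + (766,35)
step 7: (75879, 3467)  from 2·(37075,1694) + (1729,79)
step 8: (264712, 12095)  from 3·(75879,3467) + (37075,1694)
step 9: (340591, 15562)  from 1·(264712,12095) + (75879,3467)
step 10: (2648849, 121029)  from 7·(340591,15562) + (264712,12095)
step 11: (2989440, 136591)  from 1·(2648849,121029) + (340591,15562)
(x₁, y₁) = (2989440, 136591);  2989440² − 479·136591² = 1 ✓
(x_2, y_2) = (2989440·2989440 + 479·136591·136591, 2989440·136591 + 136591·2989440) = (17873503027199, 816661198080)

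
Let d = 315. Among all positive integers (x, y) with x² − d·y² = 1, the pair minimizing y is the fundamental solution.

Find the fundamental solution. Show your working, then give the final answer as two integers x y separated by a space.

√315 = [17; 1,2,1,34, …], period ℓ=4 (even) → k=3
i=0: a=17 ⇒ p=17, q=1
…
i=2: a=2 ⇒ p=53, q=3
i=3: a=1 ⇒ p=71, q=4
→ (71, 4).  Check: 71²=5041, 315·4²=5040, difference 1.

71 4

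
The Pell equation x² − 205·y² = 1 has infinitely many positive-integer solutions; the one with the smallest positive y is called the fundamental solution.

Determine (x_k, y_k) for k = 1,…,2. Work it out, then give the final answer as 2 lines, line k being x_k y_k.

d=205: √d = [14; 3,6,1,4,1,6,3,28] (ℓ=8, even), read p_7/q_7
step 0: (14, 1)  from 14·(1,0) + (0,1)
step 1: (43, 3)  from 3·(14,1) + (1,0)
…
step 3: (315, 22)  from 1·(272,19) + (43,3)
step 4: (1532, 107)  from 4·(315,22) + (272,19)
step 5: (1847, 129)  from 1·(1532,107) + (315,22)
step 6: (12614, 881)  from 6·(1847,129) + (1532,107)
step 7: (39689, 2772)  from 3·(12614,881) + (1847,129)
fundamental: x₁=39689, y₁=2772  (since 1575216721 − 205·7683984 = 1)
(x_2, y_2) = (39689·39689 + 205·2772·2772, 39689·2772 + 2772·39689) = (3150433441, 220035816)

39689 2772
3150433441 220035816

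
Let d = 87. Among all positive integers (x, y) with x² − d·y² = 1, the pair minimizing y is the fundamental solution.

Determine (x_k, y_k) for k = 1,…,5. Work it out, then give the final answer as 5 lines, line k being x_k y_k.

28 3
1567 168
87724 9405
4910977 526512
274926988 29475267

d=87: √d = [9; 3,18] (ℓ=2, even), read p_1/q_1
a_0=9:  p_0=9·1+0=9,  q_0=9·0+1=1
a_1=3:  p_1=3·9+1=28,  q_1=3·1+0=3
fundamental: x₁=28, y₁=3  (since 784 − 87·9 = 1)
k=2:  x_2 = 28·28+87·3·3 = 1567,  y_2 = 28·3+3·28 = 168
k=3:  x_3 = 28·1567+87·3·168 = 87724,  y_3 = 28·168+3·1567 = 9405
k=4:  x_4 = 28·87724+87·3·9405 = 4910977,  y_4 = 28·9405+3·87724 = 526512
k=5:  x_5 = 28·4910977+87·3·526512 = 274926988,  y_5 = 28·526512+3·4910977 = 29475267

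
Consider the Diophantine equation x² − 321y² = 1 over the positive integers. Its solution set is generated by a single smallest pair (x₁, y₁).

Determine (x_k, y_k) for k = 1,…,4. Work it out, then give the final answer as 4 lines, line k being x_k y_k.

215 12
92449 5160
39752855 2218788
17093635201 954073680

√321 → a₀=17, period (1,10,1,34); ℓ=4 even so k=3
step 0: (17, 1)  from 17·(1,0) + (0,1)
step 1: (18, 1)  from 1·(17,1) + (1,0)
step 2: (197, 11)  from 10·(18,1) + (17,1)
step 3: (215, 12)  from 1·(197,11) + (18,1)
fundamental: x₁=215, y₁=12  (since 46225 − 321·144 = 1)
(x_2, y_2) = (215·215 + 321·12·12, 215·12 + 12·215) = (92449, 5160)
(x_3, y_3) = (215·92449 + 321·12·5160, 215·5160 + 12·92449) = (39752855, 2218788)
(x_4, y_4) = (215·39752855 + 321·12·2218788, 215·2218788 + 12·39752855) = (17093635201, 954073680)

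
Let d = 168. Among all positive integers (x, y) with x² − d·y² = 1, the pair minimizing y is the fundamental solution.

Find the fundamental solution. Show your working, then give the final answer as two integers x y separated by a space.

13 1

d=168: √d = [12; 1,24] (ℓ=2, even), read p_1/q_1
k=0  a_k=12  p_k/q_k = 12/1
k=1  a_k=1  p_k/q_k = 13/1
→ (13, 1).  Check: 13²=169, 168·1²=168, difference 1.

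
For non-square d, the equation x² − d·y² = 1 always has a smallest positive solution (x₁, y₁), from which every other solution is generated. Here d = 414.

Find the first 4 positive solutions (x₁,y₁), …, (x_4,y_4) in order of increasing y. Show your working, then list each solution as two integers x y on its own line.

24335 1196
1184384449 58209320
57643991108495 2833047603204
2805533046066067201 137884426789729360

√414 → a₀=20, period (2,1,7,2,7,1,2,40); ℓ=8 even so k=7
k=0  a_k=20  p_k/q_k = 20/1
k=1  a_k=2  p_k/q_k = 41/2
…
k=6  a_k=1  p_k/q_k = 8444/415
k=7  a_k=2  p_k/q_k = 24335/1196
fundamental: x₁=24335, y₁=1196  (since 592192225 − 414·1430416 = 1)
(x_2, y_2) = (24335·24335 + 414·1196·1196, 24335·1196 + 1196·24335) = (1184384449, 58209320)
(x_3, y_3) = (24335·1184384449 + 414·1196·58209320, 24335·58209320 + 1196·1184384449) = (57643991108495, 2833047603204)
(x_4, y_4) = (24335·57643991108495 + 414·1196·2833047603204, 24335·2833047603204 + 1196·57643991108495) = (2805533046066067201, 137884426789729360)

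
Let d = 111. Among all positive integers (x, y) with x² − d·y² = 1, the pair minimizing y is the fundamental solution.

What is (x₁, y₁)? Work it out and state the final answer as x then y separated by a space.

√111 → a₀=10, period (1,1,6,1,1,20); ℓ=6 even so k=5
k=0  a_k=10  p_k/q_k = 10/1
…
k=2  a_k=1  p_k/q_k = 21/2
k=3  a_k=6  p_k/q_k = 137/13
k=4  a_k=1  p_k/q_k = 158/15
k=5  a_k=1  p_k/q_k = 295/28
(x₁, y₁) = (295, 28);  295² − 111·28² = 1 ✓

295 28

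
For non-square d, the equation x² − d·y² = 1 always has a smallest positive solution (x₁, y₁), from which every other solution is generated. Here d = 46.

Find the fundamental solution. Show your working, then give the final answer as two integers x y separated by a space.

d=46: √d = [6; 1,3,1,1,2,6,2,1,1,3,1,12] (ℓ=12, even), read p_11/q_11
i=0: a=6 ⇒ p=6, q=1
…
i=3: a=1 ⇒ p=34, q=5
i=4: a=1 ⇒ p=61, q=9
…
i=7: a=2 ⇒ p=2150, q=317
i=8: a=1 ⇒ p=3147, q=464
i=9: a=1 ⇒ p=5297, q=781
i=10: a=3 ⇒ p=19038, q=2807
i=11: a=1 ⇒ p=24335, q=3588
fundamental: x₁=24335, y₁=3588  (since 592192225 − 46·12873744 = 1)

24335 3588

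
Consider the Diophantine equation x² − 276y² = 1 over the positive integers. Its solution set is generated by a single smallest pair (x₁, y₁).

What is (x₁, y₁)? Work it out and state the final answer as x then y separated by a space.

√276 → a₀=16, period (1,1,1,1,2,2,2,1,1,1,1,32); ℓ=12 even so k=11
i=0: a=16 ⇒ p=16, q=1
i=1: a=1 ⇒ p=17, q=1
…
i=3: a=1 ⇒ p=50, q=3
i=4: a=1 ⇒ p=83, q=5
…
i=7: a=2 ⇒ p=1246, q=75
i=8: a=1 ⇒ p=1761, q=106
i=9: a=1 ⇒ p=3007, q=181
i=10: a=1 ⇒ p=4768, q=287
i=11: a=1 ⇒ p=7775, q=468
fundamental: x₁=7775, y₁=468  (since 60450625 − 276·219024 = 1)

7775 468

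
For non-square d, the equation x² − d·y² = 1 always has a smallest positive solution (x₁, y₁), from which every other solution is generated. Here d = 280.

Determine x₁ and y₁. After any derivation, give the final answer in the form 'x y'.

251 15

√280 → a₀=16, period (1,2,1,2,1,32); ℓ=6 even so k=5
i=0: a=16 ⇒ p=16, q=1
i=1: a=1 ⇒ p=17, q=1
…
i=3: a=1 ⇒ p=67, q=4
i=4: a=2 ⇒ p=184, q=11
i=5: a=1 ⇒ p=251, q=15
fundamental: x₁=251, y₁=15  (since 63001 − 280·225 = 1)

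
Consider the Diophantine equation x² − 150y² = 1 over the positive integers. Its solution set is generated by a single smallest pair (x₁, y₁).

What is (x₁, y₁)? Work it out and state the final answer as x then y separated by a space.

√150 → a₀=12, period (4,24); ℓ=2 even so k=1
k=0  a_k=12  p_k/q_k = 12/1
k=1  a_k=4  p_k/q_k = 49/4
→ (49, 4).  Check: 49²=2401, 150·4²=2400, difference 1.

49 4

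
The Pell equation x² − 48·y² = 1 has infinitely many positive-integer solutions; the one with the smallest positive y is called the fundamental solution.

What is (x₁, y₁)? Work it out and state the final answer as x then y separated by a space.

√48 → a₀=6, period (1,12); ℓ=2 even so k=1
step 0: (6, 1)  from 6·(1,0) + (0,1)
step 1: (7, 1)  from 1·(6,1) + (1,0)
fundamental: x₁=7, y₁=1  (since 49 − 48·1 = 1)

7 1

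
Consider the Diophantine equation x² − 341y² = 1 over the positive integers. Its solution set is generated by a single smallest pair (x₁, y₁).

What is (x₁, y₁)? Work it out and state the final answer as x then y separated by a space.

10626551 575460

√341 → a₀=18, period (2,6,1,8,2,…,6,2,36); ℓ=14 even so k=13
i=0: a=18 ⇒ p=18, q=1
i=1: a=2 ⇒ p=37, q=2
…
i=3: a=1 ⇒ p=277, q=15
i=4: a=8 ⇒ p=2456, q=133
i=5: a=2 ⇒ p=5189, q=281
i=6: a=1 ⇒ p=7645, q=414
…
i=8: a=1 ⇒ p=28124, q=1523
…
i=11: a=1 ⇒ p=718667, q=38918
i=12: a=6 ⇒ p=4953942, q=268271
i=13: a=2 ⇒ p=10626551, q=575460
(x₁, y₁) = (10626551, 575460);  10626551² − 341·575460² = 1 ✓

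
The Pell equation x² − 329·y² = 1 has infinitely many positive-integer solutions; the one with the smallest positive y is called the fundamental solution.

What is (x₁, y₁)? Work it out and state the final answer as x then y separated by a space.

2376415 131016

d=329: √d = [18; 7,4,2,1,1,4,1,1,2,4,7,36] (ℓ=12, even), read p_11/q_11
k=0  a_k=18  p_k/q_k = 18/1
k=1  a_k=7  p_k/q_k = 127/7
…
k=7  a_k=1  p_k/q_k = 16125/889
…
k=9  a_k=2  p_k/q_k = 74857/4127
k=10  a_k=4  p_k/q_k = 328794/18127
k=11  a_k=7  p_k/q_k = 2376415/131016
fundamental: x₁=2376415, y₁=131016  (since 5647348252225 − 329·17165192256 = 1)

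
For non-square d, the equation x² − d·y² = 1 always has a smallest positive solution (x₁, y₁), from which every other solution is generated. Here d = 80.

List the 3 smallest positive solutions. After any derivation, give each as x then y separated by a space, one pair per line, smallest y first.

9 1
161 18
2889 323

[8; 1,16] for √80; ℓ=2 ⇒ convergent index 1
step 0: (8, 1)  from 8·(1,0) + (0,1)
step 1: (9, 1)  from 1·(8,1) + (1,0)
(x₁, y₁) = (9, 1);  9² − 80·1² = 1 ✓
k=2:  x_2 = 9·9+80·1·1 = 161,  y_2 = 9·1+1·9 = 18
k=3:  x_3 = 9·161+80·1·18 = 2889,  y_3 = 9·18+1·161 = 323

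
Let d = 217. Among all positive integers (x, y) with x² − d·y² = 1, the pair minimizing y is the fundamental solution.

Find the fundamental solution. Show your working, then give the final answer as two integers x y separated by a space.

3844063 260952

√217 = [14; 1,2,1,2,1,…,2,1,28, …], period ℓ=16 (even) → k=15
k=0  a_k=14  p_k/q_k = 14/1
…
k=3  a_k=1  p_k/q_k = 59/4
k=4  a_k=2  p_k/q_k = 162/11
…
k=9  a_k=9  p_k/q_k = 139163/9447
…
k=12  a_k=2  p_k/q_k = 740980/50301
…
k=14  a_k=2  p_k/q_k = 2809702/190735
k=15  a_k=1  p_k/q_k = 3844063/260952
→ (3844063, 260952).  Check: 3844063²=14776820347969, 217·260952²=14776820347968, difference 1.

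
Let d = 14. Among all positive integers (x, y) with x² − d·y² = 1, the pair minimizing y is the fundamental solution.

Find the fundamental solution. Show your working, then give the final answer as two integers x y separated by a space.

15 4

√14 → a₀=3, period (1,2,1,6); ℓ=4 even so k=3
k=0  a_k=3  p_k/q_k = 3/1
…
k=2  a_k=2  p_k/q_k = 11/3
k=3  a_k=1  p_k/q_k = 15/4
→ (15, 4).  Check: 15²=225, 14·4²=224, difference 1.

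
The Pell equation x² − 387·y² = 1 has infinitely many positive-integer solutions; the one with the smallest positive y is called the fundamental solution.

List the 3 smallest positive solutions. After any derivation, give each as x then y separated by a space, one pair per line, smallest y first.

[19; 1,2,19,2,1,38] for √387; ℓ=6 ⇒ convergent index 5
step 0: (19, 1)  from 19·(1,0) + (0,1)
…
step 2: (59, 3)  from 2·(20,1) + (19,1)
…
step 4: (2341, 119)  from 2·(1141,58) + (59,3)
step 5: (3482, 177)  from 1·(2341,119) + (1141,58)
→ (3482, 177).  Check: 3482²=12124324, 387·177²=12124323, difference 1.
k=2:  x_2 = 3482·3482+387·177·177 = 24248647,  y_2 = 3482·177+177·3482 = 1232628
k=3:  x_3 = 3482·24248647+387·177·1232628 = 168867574226,  y_3 = 3482·1232628+177·24248647 = 8584021215

3482 177
24248647 1232628
168867574226 8584021215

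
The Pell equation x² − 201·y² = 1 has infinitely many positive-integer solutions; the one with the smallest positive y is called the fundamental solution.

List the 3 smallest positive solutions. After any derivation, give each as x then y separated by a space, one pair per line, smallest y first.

√201 → a₀=14, period (5,1,1,1,2,…,1,5,28); ℓ=14 even so k=13
step 0: (14, 1)  from 14·(1,0) + (0,1)
…
step 3: (156, 11)  from 1·(85,6) + (71,5)
…
step 9: (24768, 1747)  from 2·(8549,603) + (7670,541)
…
step 12: (91402, 6447)  from 1·(58085,4097) + (33317,2350)
step 13: (515095, 36332)  from 5·(91402,6447) + (58085,4097)
fundamental: x₁=515095, y₁=36332  (since 265322859025 − 201·1320014224 = 1)
(x_2, y_2) = (515095·515095 + 201·36332·36332, 515095·36332 + 36332·515095) = (530645718049, 37428863080)
(x_3, y_3) = (515095·530645718049 + 201·36332·37428863080, 515095·37428863080 + 36332·530645718049) = (546665912276384215, 38558840456348868)

515095 36332
530645718049 37428863080
546665912276384215 38558840456348868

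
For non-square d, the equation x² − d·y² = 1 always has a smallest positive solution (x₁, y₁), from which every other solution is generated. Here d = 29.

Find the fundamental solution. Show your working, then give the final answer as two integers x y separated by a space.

√29 → a₀=5, period (2,1,1,2,10); ℓ=5 odd so k=9
i=0: a=5 ⇒ p=5, q=1
…
i=2: a=1 ⇒ p=16, q=3
i=3: a=1 ⇒ p=27, q=5
…
i=8: a=1 ⇒ p=3775, q=701
i=9: a=2 ⇒ p=9801, q=1820
→ (9801, 1820).  Check: 9801²=96059601, 29·1820²=96059600, difference 1.

9801 1820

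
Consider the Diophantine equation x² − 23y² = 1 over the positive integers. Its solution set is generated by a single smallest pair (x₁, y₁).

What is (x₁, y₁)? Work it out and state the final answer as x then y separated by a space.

d=23: √d = [4; 1,3,1,8] (ℓ=4, even), read p_3/q_3
a_0=4:  p_0=4·1+0=4,  q_0=4·0+1=1
a_1=1:  p_1=1·4+1=5,  q_1=1·1+0=1
a_2=3:  p_2=3·5+4=19,  q_2=3·1+1=4
a_3=1:  p_3=1·19+5=24,  q_3=1·4+1=5
fundamental: x₁=24, y₁=5  (since 576 − 23·25 = 1)

24 5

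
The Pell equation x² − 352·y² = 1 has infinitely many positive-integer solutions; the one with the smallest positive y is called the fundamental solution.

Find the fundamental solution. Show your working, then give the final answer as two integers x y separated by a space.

[18; 1,3,5,9,5,3,1,36] for √352; ℓ=8 ⇒ convergent index 7
a_0=18:  p_0=18·1+0=18,  q_0=18·0+1=1
…
a_2=3:  p_2=3·19+18=75,  q_2=3·1+1=4
a_3=5:  p_3=5·75+19=394,  q_3=5·4+1=21
a_4=9:  p_4=9·394+75=3621,  q_4=9·21+4=193
…
a_6=3:  p_6=3·18499+3621=59118,  q_6=3·986+193=3151
a_7=1:  p_7=1·59118+18499=77617,  q_7=1·3151+986=4137
(x₁, y₁) = (77617, 4137);  77617² − 352·4137² = 1 ✓

77617 4137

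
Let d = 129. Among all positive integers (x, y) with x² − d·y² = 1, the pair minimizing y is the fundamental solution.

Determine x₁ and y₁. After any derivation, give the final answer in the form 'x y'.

[11; 2,1,3,1,6,1,3,1,2,22] for √129; ℓ=10 ⇒ convergent index 9
a_0=11:  p_0=11·1+0=11,  q_0=11·0+1=1
…
a_7=3:  p_7=3·1238+1079=4793,  q_7=3·109+95=422
a_8=1:  p_8=1·4793+1238=6031,  q_8=1·422+109=531
a_9=2:  p_9=2·6031+4793=16855,  q_9=2·531+422=1484
→ (16855, 1484).  Check: 16855²=284091025, 129·1484²=284091024, difference 1.

16855 1484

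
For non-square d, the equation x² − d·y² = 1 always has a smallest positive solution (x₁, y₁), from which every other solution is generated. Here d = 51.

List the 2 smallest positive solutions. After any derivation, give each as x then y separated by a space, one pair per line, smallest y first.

[7; 7,14] for √51; ℓ=2 ⇒ convergent index 1
a_0=7:  p_0=7·1+0=7,  q_0=7·0+1=1
a_1=7:  p_1=7·7+1=50,  q_1=7·1+0=7
(x₁, y₁) = (50, 7);  50² − 51·7² = 1 ✓
(x_2, y_2) = (50·50 + 51·7·7, 50·7 + 7·50) = (4999, 700)

50 7
4999 700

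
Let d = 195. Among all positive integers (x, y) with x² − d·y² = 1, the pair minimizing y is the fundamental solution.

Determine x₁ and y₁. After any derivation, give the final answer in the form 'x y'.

14 1

√195 → a₀=13, period (1,26); ℓ=2 even so k=1
k=0  a_k=13  p_k/q_k = 13/1
k=1  a_k=1  p_k/q_k = 14/1
→ (14, 1).  Check: 14²=196, 195·1²=195, difference 1.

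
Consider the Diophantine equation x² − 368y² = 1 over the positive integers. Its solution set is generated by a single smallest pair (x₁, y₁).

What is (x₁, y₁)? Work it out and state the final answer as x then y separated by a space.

1151 60

[19; 5,2,5,38] for √368; ℓ=4 ⇒ convergent index 3
a_0=19:  p_0=19·1+0=19,  q_0=19·0+1=1
a_1=5:  p_1=5·19+1=96,  q_1=5·1+0=5
a_2=2:  p_2=2·96+19=211,  q_2=2·5+1=11
a_3=5:  p_3=5·211+96=1151,  q_3=5·11+5=60
fundamental: x₁=1151, y₁=60  (since 1324801 − 368·3600 = 1)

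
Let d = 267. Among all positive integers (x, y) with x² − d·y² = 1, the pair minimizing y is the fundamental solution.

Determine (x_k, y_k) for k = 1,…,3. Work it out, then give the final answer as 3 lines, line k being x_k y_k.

d=267: √d = [16; 2,1,15,1,2,32] (ℓ=6, even), read p_5/q_5
k=0  a_k=16  p_k/q_k = 16/1
k=1  a_k=2  p_k/q_k = 33/2
k=2  a_k=1  p_k/q_k = 49/3
…
k=4  a_k=1  p_k/q_k = 817/50
k=5  a_k=2  p_k/q_k = 2402/147
fundamental: x₁=2402, y₁=147  (since 5769604 − 267·21609 = 1)
k=2:  x_2 = 2402·2402+267·147·147 = 11539207,  y_2 = 2402·147+147·2402 = 706188
k=3:  x_3 = 2402·11539207+267·147·706188 = 55434348026,  y_3 = 2402·706188+147·11539207 = 3392527005

2402 147
11539207 706188
55434348026 3392527005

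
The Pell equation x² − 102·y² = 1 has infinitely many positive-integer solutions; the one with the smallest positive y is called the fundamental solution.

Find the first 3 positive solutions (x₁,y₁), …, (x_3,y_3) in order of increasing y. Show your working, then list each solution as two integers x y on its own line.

√102 → a₀=10, period (10,20); ℓ=2 even so k=1
a_0=10:  p_0=10·1+0=10,  q_0=10·0+1=1
a_1=10:  p_1=10·10+1=101,  q_1=10·1+0=10
(x₁, y₁) = (101, 10);  101² − 102·10² = 1 ✓
(x_2, y_2) = (101·101 + 102·10·10, 101·10 + 10·101) = (20401, 2020)
(x_3, y_3) = (101·20401 + 102·10·2020, 101·2020 + 10·20401) = (4120901, 408030)

101 10
20401 2020
4120901 408030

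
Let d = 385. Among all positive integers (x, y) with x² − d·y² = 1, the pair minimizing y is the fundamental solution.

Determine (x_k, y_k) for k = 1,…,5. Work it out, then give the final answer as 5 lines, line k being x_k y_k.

√385 → a₀=19, period (1,1,1,1,1,…,1,1,38); ℓ=16 even so k=15
i=0: a=19 ⇒ p=19, q=1
i=1: a=1 ⇒ p=20, q=1
i=2: a=1 ⇒ p=39, q=2
i=3: a=1 ⇒ p=59, q=3
i=4: a=1 ⇒ p=98, q=5
i=5: a=1 ⇒ p=157, q=8
i=6: a=3 ⇒ p=569, q=29
…
i=8: a=2 ⇒ p=2021, q=103
i=9: a=1 ⇒ p=2747, q=140
…
i=11: a=1 ⇒ p=13009, q=663
…
i=13: a=1 ⇒ p=36280, q=1849
i=14: a=1 ⇒ p=59551, q=3035
i=15: a=1 ⇒ p=95831, q=4884
→ (95831, 4884).  Check: 95831²=9183580561, 385·4884²=9183580560, difference 1.
(x_2, y_2) = (95831·95831 + 385·4884·4884, 95831·4884 + 4884·95831) = (18367161121, 936077208)
(x_3, y_3) = (95831·18367161121 + 385·4884·936077208, 95831·936077208 + 4884·18367161121) = (3520286834677271, 179410429834812)
(x_4, y_4) = (95831·3520286834677271 + 385·4884·179410429834812, 95831·179410429834812 + 4884·3520286834677271) = (674705215289547953281, 34386161802063660336)
(x_5, y_5) = (95831·674705215289547953281 + 385·4884·34386161802063660336, 95831·34386161802063660336 + 4884·674705215289547953281) = (129315350969305052987065751, 6590520543127714837483620)

95831 4884
18367161121 936077208
3520286834677271 179410429834812
674705215289547953281 34386161802063660336
129315350969305052987065751 6590520543127714837483620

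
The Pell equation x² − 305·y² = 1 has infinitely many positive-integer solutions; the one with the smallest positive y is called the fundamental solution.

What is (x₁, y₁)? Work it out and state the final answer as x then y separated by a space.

489 28

√305 → a₀=17, period (2,6,2,34); ℓ=4 even so k=3
a_0=17:  p_0=17·1+0=17,  q_0=17·0+1=1
…
a_2=6:  p_2=6·35+17=227,  q_2=6·2+1=13
a_3=2:  p_3=2·227+35=489,  q_3=2·13+2=28
→ (489, 28).  Check: 489²=239121, 305·28²=239120, difference 1.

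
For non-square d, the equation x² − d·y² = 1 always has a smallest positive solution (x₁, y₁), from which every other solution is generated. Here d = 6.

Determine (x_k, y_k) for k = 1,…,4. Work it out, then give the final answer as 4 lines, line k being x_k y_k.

5 2
49 20
485 198
4801 1960

√6 → a₀=2, period (2,4); ℓ=2 even so k=1
k=0  a_k=2  p_k/q_k = 2/1
k=1  a_k=2  p_k/q_k = 5/2
fundamental: x₁=5, y₁=2  (since 25 − 6·4 = 1)
(5+2√6)^2 = 49 + 20√6
(5+2√6)^3 = 485 + 198√6
(5+2√6)^4 = 4801 + 1960√6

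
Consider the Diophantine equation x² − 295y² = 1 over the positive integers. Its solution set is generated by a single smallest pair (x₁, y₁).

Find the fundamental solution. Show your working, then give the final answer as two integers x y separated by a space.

d=295: √d = [17; 5,1,2,3,2,6,2,3,2,1,5,34] (ℓ=12, even), read p_11/q_11
step 0: (17, 1)  from 17·(1,0) + (0,1)
…
step 2: (103, 6)  from 1·(86,5) + (17,1)
step 3: (292, 17)  from 2·(103,6) + (86,5)
step 4: (979, 57)  from 3·(292,17) + (103,6)
step 5: (2250, 131)  from 2·(979,57) + (292,17)
step 6: (14479, 843)  from 6·(2250,131) + (979,57)
step 7: (31208, 1817)  from 2·(14479,843) + (2250,131)
step 8: (108103, 6294)  from 3·(31208,1817) + (14479,843)
step 9: (247414, 14405)  from 2·(108103,6294) + (31208,1817)
step 10: (355517, 20699)  from 1·(247414,14405) + (108103,6294)
step 11: (2024999, 117900)  from 5·(355517,20699) + (247414,14405)
(x₁, y₁) = (2024999, 117900);  2024999² − 295·117900² = 1 ✓

2024999 117900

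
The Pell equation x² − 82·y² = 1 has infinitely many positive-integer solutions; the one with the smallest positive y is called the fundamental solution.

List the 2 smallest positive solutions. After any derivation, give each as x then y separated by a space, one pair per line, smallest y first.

d=82: √d = [9; 18] (ℓ=1, odd), read p_1/q_1
step 0: (9, 1)  from 9·(1,0) + (0,1)
step 1: (163, 18)  from 18·(9,1) + (1,0)
(x₁, y₁) = (163, 18);  163² − 82·18² = 1 ✓
(x_2, y_2) = (163·163 + 82·18·18, 163·18 + 18·163) = (53137, 5868)

163 18
53137 5868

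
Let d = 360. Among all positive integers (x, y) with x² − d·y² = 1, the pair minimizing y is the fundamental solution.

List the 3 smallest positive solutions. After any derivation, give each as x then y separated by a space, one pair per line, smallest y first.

19 1
721 38
27379 1443

[18; 1,36] for √360; ℓ=2 ⇒ convergent index 1
k=0  a_k=18  p_k/q_k = 18/1
k=1  a_k=1  p_k/q_k = 19/1
fundamental: x₁=19, y₁=1  (since 361 − 360·1 = 1)
k=2:  x_2 = 19·19+360·1·1 = 721,  y_2 = 19·1+1·19 = 38
k=3:  x_3 = 19·721+360·1·38 = 27379,  y_3 = 19·38+1·721 = 1443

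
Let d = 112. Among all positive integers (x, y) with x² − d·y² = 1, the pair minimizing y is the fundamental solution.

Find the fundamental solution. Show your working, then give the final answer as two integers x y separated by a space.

127 12

√112 → a₀=10, period (1,1,2,1,1,20); ℓ=6 even so k=5
a_0=10:  p_0=10·1+0=10,  q_0=10·0+1=1
a_1=1:  p_1=1·10+1=11,  q_1=1·1+0=1
a_2=1:  p_2=1·11+10=21,  q_2=1·1+1=2
a_3=2:  p_3=2·21+11=53,  q_3=2·2+1=5
a_4=1:  p_4=1·53+21=74,  q_4=1·5+2=7
a_5=1:  p_5=1·74+53=127,  q_5=1·7+5=12
(x₁, y₁) = (127, 12);  127² − 112·12² = 1 ✓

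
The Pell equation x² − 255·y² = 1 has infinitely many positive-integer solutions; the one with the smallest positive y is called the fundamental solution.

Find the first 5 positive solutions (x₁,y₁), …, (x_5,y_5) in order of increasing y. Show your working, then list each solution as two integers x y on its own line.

√255 → a₀=15, period (1,30); ℓ=2 even so k=1
a_0=15:  p_0=15·1+0=15,  q_0=15·0+1=1
a_1=1:  p_1=1·15+1=16,  q_1=1·1+0=1
(x₁, y₁) = (16, 1);  16² − 255·1² = 1 ✓
(16+1√255)^2 = 511 + 32√255
(16+1√255)^3 = 16336 + 1023√255
(16+1√255)^4 = 522241 + 32704√255
(16+1√255)^5 = 16695376 + 1045505√255

16 1
511 32
16336 1023
522241 32704
16695376 1045505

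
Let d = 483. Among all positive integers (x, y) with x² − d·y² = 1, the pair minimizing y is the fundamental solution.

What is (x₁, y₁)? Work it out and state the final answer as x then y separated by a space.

√483 → a₀=21, period (1,42); ℓ=2 even so k=1
k=0  a_k=21  p_k/q_k = 21/1
k=1  a_k=1  p_k/q_k = 22/1
fundamental: x₁=22, y₁=1  (since 484 − 483·1 = 1)

22 1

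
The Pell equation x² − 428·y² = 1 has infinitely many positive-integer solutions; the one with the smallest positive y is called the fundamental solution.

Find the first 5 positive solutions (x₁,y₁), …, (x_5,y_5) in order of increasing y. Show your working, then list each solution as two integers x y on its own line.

√428 = [20; 1,2,4,1,5,10,5,1,4,2,1,40, …], period ℓ=12 (even) → k=11
k=0  a_k=20  p_k/q_k = 20/1
k=1  a_k=1  p_k/q_k = 21/1
k=2  a_k=2  p_k/q_k = 62/3
…
k=4  a_k=1  p_k/q_k = 331/16
…
k=7  a_k=5  p_k/q_k = 99779/4823
k=8  a_k=1  p_k/q_k = 119350/5769
…
k=10  a_k=2  p_k/q_k = 1273708/61567
k=11  a_k=1  p_k/q_k = 1850887/89466
→ (1850887, 89466).  Check: 1850887²=3425782686769, 428·89466²=3425782686768, difference 1.
(x_2, y_2) = (1850887·1850887 + 428·89466·89466, 1850887·89466 + 89466·1850887) = (6851565373537, 331182912684)
(x_3, y_3) = (1850887·6851565373537 + 428·89466·331182912684, 1850887·331182912684 + 89466·6851565373537) = (25362946559057703751, 1225964295417811950)
(x_4, y_4) = (1850887·25362946559057703751 + 428·89466·1225964295417811950, 1850887·1225964295417811950 + 89466·25362946559057703751) = (93887896135702420679780737, 4538242753705644230486616)
(x_5, y_5) = (1850887·93887896135702420679780737 + 428·89466·4538242753705644230486616, 1850887·4538242753705644230486616 + 89466·93887896135702420679780737) = (347551772829818329662915600223687, 16799549031354731501369944644834)

1850887 89466
6851565373537 331182912684
25362946559057703751 1225964295417811950
93887896135702420679780737 4538242753705644230486616
347551772829818329662915600223687 16799549031354731501369944644834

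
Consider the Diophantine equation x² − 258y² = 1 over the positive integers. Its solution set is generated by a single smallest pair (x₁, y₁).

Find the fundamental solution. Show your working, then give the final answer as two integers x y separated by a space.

[16; 16,32] for √258; ℓ=2 ⇒ convergent index 1
k=0  a_k=16  p_k/q_k = 16/1
k=1  a_k=16  p_k/q_k = 257/16
(x₁, y₁) = (257, 16);  257² − 258·16² = 1 ✓

257 16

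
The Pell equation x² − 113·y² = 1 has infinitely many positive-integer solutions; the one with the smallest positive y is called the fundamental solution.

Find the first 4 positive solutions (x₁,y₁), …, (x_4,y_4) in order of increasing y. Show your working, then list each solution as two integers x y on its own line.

√113 → a₀=10, period (1,1,1,2,2,1,1,1,20); ℓ=9 odd so k=17
i=0: a=10 ⇒ p=10, q=1
…
i=2: a=1 ⇒ p=21, q=2
i=3: a=1 ⇒ p=32, q=3
…
i=6: a=1 ⇒ p=287, q=27
i=7: a=1 ⇒ p=489, q=46
i=8: a=1 ⇒ p=776, q=73
i=9: a=20 ⇒ p=16009, q=1506
…
i=11: a=1 ⇒ p=32794, q=3085
i=12: a=1 ⇒ p=49579, q=4664
i=13: a=2 ⇒ p=131952, q=12413
i=14: a=2 ⇒ p=313483, q=29490
i=15: a=1 ⇒ p=445435, q=41903
i=16: a=1 ⇒ p=758918, q=71393
i=17: a=1 ⇒ p=1204353, q=113296
fundamental: x₁=1204353, y₁=113296  (since 1450466148609 − 113·12835983616 = 1)
(x_2, y_2) = (1204353·1204353 + 113·113296·113296, 1204353·113296 + 113296·1204353) = (2900932297217, 272896754976)
(x_3, y_3) = (1204353·2900932297217 + 113·113296·272896754976, 1204353·272896754976 + 113296·2900932297217) = (6987493029899166849, 657328051091107760)
(x_4, y_4) = (1204353·6987493029899166849 + 113·113296·657328051091107760, 1204353·657328051091107760 + 113296·6987493029899166849) = (16830816386073401651890177, 1583310020631184911403584)

1204353 113296
2900932297217 272896754976
6987493029899166849 657328051091107760
16830816386073401651890177 1583310020631184911403584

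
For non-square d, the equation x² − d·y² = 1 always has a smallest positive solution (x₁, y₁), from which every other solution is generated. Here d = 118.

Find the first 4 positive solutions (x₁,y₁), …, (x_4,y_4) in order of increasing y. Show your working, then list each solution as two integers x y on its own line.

306917 28254
188396089777 17343265836
115643925371868101 10645886241146970
70986173286526887819457 6534806934930865917144

d=118: √d = [10; 1,6,3,2,10,2,3,6,1,20] (ℓ=10, even), read p_9/q_9
a_0=10:  p_0=10·1+0=10,  q_0=10·0+1=1
a_1=1:  p_1=1·10+1=11,  q_1=1·1+0=1
…
a_3=3:  p_3=3·76+11=239,  q_3=3·7+1=22
a_4=2:  p_4=2·239+76=554,  q_4=2·22+7=51
a_5=10:  p_5=10·554+239=5779,  q_5=10·51+22=532
…
a_8=6:  p_8=6·42115+12112=264802,  q_8=6·3877+1115=24377
a_9=1:  p_9=1·264802+42115=306917,  q_9=1·24377+3877=28254
(x₁, y₁) = (306917, 28254);  306917² − 118·28254² = 1 ✓
n=2: (306917,28254)∘(306917,28254) = (306917·306917+118·28254·28254, 306917·28254+28254·306917) = (188396089777,17343265836)
n=3: (188396089777,17343265836)∘(306917,28254) = (306917·188396089777+118·28254·17343265836, 306917·17343265836+28254·188396089777) = (115643925371868101,10645886241146970)
n=4: (115643925371868101,10645886241146970)∘(306917,28254) = (306917·115643925371868101+118·28254·10645886241146970, 306917·10645886241146970+28254·115643925371868101) = (70986173286526887819457,6534806934930865917144)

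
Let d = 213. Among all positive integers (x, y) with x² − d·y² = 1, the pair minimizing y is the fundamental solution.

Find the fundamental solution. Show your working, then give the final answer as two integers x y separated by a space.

194399 13320

[14; 1,1,2,6,1,8,1,6,2,1,1,28] for √213; ℓ=12 ⇒ convergent index 11
step 0: (14, 1)  from 14·(1,0) + (0,1)
…
step 2: (29, 2)  from 1·(15,1) + (14,1)
…
step 4: (467, 32)  from 6·(73,5) + (29,2)
step 5: (540, 37)  from 1·(467,32) + (73,5)
step 6: (4787, 328)  from 8·(540,37) + (467,32)
…
step 8: (36749, 2518)  from 6·(5327,365) + (4787,328)
step 9: (78825, 5401)  from 2·(36749,2518) + (5327,365)
step 10: (115574, 7919)  from 1·(78825,5401) + (36749,2518)
step 11: (194399, 13320)  from 1·(115574,7919) + (78825,5401)
→ (194399, 13320).  Check: 194399²=37790971201, 213·13320²=37790971200, difference 1.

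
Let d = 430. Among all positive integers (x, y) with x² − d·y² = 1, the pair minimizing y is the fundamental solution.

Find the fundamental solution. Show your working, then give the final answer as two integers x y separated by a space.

√430 = [20; 1,2,1,3,1,…,2,1,40, …], period ℓ=14 (even) → k=13
step 0: (20, 1)  from 20·(1,0) + (0,1)
…
step 6: (2675, 129)  from 6·(394,19) + (311,15)
…
step 9: (155233, 7486)  from 1·(133439,6435) + (21794,1051)
step 10: (599138, 28893)  from 3·(155233,7486) + (133439,6435)
step 11: (754371, 36379)  from 1·(599138,28893) + (155233,7486)
step 12: (2107880, 101651)  from 2·(754371,36379) + (599138,28893)
step 13: (2862251, 138030)  from 1·(2107880,101651) + (754371,36379)
fundamental: x₁=2862251, y₁=138030  (since 8192480787001 − 430·19052280900 = 1)

2862251 138030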